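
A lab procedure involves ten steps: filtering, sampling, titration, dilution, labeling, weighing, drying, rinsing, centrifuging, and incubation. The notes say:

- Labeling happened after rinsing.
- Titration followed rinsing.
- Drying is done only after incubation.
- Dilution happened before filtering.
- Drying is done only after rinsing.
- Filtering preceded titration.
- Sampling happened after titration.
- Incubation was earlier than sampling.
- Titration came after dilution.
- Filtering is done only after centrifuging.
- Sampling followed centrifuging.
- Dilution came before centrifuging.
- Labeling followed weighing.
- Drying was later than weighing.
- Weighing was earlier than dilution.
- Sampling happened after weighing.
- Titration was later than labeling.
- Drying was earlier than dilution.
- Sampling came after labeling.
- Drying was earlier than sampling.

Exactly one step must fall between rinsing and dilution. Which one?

drying

Tracing the constraints gives rinsing → drying → dilution, so drying sits after rinsing and before dilution.
No other step is forced both after rinsing and before dilution.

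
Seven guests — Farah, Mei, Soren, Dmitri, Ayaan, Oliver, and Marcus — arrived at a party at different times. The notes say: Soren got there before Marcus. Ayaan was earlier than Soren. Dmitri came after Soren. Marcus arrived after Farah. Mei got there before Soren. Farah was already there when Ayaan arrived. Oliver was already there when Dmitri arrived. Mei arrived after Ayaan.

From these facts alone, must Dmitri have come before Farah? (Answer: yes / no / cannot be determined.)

Tracing the constraints gives Farah → Ayaan → Soren → Dmitri, so Farah must come before Dmitri.
That means Dmitri cannot be before Farah.

no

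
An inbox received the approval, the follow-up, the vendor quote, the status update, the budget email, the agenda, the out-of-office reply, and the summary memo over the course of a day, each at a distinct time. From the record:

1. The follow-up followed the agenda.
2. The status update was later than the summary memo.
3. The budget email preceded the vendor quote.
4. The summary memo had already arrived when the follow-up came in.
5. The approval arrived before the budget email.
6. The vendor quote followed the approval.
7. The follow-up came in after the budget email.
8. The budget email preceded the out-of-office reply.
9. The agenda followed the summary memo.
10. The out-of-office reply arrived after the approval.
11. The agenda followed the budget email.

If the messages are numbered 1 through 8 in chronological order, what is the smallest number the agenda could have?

The approval, the budget email, and the summary memo must all come before the agenda — 3 forced predecessors.
Nothing else is forced ahead of the agenda, so its earliest slot is position 3 + 1 = 4.

4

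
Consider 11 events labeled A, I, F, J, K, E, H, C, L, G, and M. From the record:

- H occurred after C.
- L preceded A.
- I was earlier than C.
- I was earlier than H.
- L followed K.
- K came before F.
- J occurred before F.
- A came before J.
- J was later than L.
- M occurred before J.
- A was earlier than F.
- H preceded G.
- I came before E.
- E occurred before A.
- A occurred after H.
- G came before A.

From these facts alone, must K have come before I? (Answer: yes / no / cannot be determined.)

No chain of stated constraints runs from K to I, and none runs from I to K either.
So the relative order of K and I is not fixed by the given facts.

cannot be determined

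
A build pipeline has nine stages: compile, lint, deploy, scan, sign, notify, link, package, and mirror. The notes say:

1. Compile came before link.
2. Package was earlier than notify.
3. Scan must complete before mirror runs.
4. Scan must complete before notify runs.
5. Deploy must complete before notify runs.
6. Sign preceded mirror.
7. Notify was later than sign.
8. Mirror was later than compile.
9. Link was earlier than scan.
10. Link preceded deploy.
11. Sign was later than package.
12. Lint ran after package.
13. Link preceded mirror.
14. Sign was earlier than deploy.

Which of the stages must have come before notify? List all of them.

compile, deploy, link, package, scan, sign

Directly stated before notify: deploy, package, scan, and sign.
Compile reaches notify via compile → link → deploy → notify.
Link reaches notify via link → deploy → notify.
No chain forces mirror (or any of the others) ahead of notify.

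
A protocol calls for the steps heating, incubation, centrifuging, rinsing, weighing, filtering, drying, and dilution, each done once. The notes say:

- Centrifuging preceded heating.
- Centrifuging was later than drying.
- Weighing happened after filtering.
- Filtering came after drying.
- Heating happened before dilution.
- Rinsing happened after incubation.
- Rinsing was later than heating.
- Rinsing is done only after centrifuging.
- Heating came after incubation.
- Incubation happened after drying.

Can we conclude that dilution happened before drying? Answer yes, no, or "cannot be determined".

no

Tracing the constraints gives drying → incubation → heating → dilution, so drying must come before dilution.
That means dilution cannot be before drying.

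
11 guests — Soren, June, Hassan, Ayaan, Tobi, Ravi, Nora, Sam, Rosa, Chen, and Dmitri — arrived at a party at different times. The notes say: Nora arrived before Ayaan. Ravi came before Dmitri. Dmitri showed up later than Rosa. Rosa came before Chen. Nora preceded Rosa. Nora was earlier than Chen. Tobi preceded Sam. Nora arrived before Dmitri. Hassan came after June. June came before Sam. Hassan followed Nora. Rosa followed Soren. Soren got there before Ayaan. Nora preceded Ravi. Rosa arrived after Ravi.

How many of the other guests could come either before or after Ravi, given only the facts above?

6

Forced before Ravi: Nora; forced after Ravi: Chen, Dmitri, and Rosa.
That leaves Ayaan, Hassan, June, Sam, Soren, and Tobi with no forced order relative to Ravi — 6.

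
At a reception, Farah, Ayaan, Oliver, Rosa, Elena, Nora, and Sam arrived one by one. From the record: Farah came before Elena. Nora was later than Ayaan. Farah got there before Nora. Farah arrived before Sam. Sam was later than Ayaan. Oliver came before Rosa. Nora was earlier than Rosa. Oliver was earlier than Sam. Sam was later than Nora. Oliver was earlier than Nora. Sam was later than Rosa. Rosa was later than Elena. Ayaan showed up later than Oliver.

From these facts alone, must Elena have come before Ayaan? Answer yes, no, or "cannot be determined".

No chain of stated constraints runs from Elena to Ayaan, and none runs from Ayaan to Elena either.
So the relative order of Elena and Ayaan is not fixed by the given facts.

cannot be determined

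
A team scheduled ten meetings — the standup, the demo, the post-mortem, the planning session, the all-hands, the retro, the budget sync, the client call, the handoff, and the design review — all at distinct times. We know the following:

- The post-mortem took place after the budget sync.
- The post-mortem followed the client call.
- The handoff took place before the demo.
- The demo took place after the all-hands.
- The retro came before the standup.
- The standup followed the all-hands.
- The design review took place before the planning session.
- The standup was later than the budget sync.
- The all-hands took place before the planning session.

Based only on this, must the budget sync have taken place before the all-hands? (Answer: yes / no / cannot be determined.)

cannot be determined

No chain of stated constraints runs from the budget sync to the all-hands, and none runs from the all-hands to the budget sync either.
So the relative order of the budget sync and the all-hands is not fixed by the given facts.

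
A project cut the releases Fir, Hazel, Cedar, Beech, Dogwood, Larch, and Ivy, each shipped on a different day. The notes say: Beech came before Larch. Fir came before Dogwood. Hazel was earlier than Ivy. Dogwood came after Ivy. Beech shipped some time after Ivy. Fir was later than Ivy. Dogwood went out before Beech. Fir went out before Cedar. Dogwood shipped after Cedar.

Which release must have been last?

Every other release has a chain of constraints placing it before Larch, so Larch is last.

Larch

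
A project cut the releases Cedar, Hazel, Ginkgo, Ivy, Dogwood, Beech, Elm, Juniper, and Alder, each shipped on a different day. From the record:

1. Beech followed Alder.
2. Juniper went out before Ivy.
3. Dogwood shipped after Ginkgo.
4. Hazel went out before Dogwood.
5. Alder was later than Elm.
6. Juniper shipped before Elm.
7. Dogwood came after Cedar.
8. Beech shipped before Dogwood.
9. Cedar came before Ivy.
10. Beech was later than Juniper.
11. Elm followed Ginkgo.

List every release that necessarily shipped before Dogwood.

Directly stated before Dogwood: Beech, Cedar, Ginkgo, and Hazel.
Alder reaches Dogwood via Alder → Beech → Dogwood.
Elm reaches Dogwood via Elm → Alder → Beech → Dogwood.
Juniper reaches Dogwood via Juniper → Beech → Dogwood.
No chain forces Ivy ahead of Dogwood.

Alder, Beech, Cedar, Elm, Ginkgo, Hazel, Juniper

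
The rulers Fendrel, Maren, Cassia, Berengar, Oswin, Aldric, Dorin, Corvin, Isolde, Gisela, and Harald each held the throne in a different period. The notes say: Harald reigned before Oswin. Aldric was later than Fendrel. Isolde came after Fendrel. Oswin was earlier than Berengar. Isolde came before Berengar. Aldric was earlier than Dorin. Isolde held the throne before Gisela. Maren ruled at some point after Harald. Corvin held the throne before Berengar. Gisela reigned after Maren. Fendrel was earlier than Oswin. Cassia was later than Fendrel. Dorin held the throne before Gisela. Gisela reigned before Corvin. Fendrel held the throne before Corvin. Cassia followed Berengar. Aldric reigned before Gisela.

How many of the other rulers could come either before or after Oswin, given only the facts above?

6

Forced before Oswin: Fendrel and Harald; forced after Oswin: Berengar and Cassia.
That leaves Aldric, Corvin, Dorin, Gisela, Isolde, and Maren with no forced order relative to Oswin — 6.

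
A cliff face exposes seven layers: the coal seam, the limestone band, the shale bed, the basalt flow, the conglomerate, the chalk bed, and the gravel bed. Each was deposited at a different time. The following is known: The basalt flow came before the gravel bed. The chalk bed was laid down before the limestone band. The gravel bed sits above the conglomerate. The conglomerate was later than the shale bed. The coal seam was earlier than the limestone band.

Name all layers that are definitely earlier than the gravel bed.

Directly stated before the gravel bed: the basalt flow and the conglomerate.
The shale bed reaches the gravel bed via the shale bed → the conglomerate → the gravel bed.

the basalt flow, the conglomerate, the shale bed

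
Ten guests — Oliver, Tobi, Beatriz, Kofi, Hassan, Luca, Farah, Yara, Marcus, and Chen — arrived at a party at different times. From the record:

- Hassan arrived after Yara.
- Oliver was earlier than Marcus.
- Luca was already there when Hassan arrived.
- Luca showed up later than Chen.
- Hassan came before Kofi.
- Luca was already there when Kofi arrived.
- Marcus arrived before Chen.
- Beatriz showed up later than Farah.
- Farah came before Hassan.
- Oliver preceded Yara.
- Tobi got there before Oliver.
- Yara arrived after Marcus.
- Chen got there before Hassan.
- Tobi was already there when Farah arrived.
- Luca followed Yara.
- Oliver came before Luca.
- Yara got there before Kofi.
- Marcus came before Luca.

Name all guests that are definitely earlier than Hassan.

Directly stated before Hassan: Chen, Farah, Luca, and Yara.
Marcus reaches Hassan via Marcus → Luca → Hassan.
Oliver reaches Hassan via Oliver → Luca → Hassan.
Tobi reaches Hassan via Tobi → Farah → Hassan.
No chain forces Beatriz (or any of the others) ahead of Hassan.

Chen, Farah, Luca, Marcus, Oliver, Tobi, Yara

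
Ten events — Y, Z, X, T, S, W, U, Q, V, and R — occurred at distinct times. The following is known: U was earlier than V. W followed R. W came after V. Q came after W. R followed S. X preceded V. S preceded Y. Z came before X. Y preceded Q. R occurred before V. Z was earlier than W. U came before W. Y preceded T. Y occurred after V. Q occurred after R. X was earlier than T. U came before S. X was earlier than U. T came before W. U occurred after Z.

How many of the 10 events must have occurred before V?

5

Directly stated before V: R, U, and X.
S reaches V via S → R → V.
Z reaches V via Z → X → V.
That's R, S, U, X, and Z — 5 in all.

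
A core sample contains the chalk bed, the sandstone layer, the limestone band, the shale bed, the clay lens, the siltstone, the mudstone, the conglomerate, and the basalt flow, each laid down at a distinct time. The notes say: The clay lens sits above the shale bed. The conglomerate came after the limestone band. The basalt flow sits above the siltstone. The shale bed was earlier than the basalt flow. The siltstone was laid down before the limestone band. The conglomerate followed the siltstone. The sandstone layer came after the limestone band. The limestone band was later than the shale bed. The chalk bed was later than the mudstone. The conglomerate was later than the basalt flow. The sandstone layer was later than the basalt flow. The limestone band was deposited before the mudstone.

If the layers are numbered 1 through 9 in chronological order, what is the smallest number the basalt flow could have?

3

The shale bed and the siltstone must both come before the basalt flow — 2 forced predecessors.
Nothing else is forced ahead of the basalt flow, so its earliest slot is position 2 + 1 = 3.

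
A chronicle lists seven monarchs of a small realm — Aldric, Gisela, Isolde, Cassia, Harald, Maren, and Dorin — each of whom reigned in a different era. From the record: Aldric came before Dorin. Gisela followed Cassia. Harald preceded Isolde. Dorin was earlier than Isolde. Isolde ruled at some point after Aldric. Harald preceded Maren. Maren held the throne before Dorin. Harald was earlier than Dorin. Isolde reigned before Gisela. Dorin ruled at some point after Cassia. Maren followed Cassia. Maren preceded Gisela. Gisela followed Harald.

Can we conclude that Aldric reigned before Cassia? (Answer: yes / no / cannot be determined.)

cannot be determined

No chain of stated constraints runs from Aldric to Cassia, and none runs from Cassia to Aldric either.
So the relative order of Aldric and Cassia is not fixed by the given facts.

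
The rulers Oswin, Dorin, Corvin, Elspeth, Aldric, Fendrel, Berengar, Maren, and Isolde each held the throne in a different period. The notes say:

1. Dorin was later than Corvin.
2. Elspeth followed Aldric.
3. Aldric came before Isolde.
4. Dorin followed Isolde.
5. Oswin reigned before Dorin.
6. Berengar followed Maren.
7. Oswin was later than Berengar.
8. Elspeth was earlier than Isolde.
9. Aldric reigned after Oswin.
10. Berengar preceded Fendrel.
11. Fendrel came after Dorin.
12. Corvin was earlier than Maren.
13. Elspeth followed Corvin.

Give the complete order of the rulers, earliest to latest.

The constraints fix every adjacent pair, so only one ordering works:
Corvin → Maren → Berengar → Oswin → Aldric → Elspeth → Isolde → Dorin → Fendrel.

Corvin, Maren, Berengar, Oswin, Aldric, Elspeth, Isolde, Dorin, Fendrel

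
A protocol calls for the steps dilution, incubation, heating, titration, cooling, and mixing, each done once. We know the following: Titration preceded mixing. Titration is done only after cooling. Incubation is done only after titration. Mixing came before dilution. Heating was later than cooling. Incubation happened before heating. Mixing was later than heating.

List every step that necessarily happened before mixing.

cooling, heating, incubation, titration

Directly stated before mixing: heating and titration.
Cooling reaches mixing via cooling → titration → mixing.
Incubation reaches mixing via incubation → heating → mixing.
No chain forces dilution ahead of mixing.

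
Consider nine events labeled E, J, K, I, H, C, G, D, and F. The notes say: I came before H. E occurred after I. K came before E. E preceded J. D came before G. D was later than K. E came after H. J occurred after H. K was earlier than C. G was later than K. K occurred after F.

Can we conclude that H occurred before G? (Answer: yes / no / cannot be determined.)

cannot be determined

No chain of stated constraints runs from H to G, and none runs from G to H either.
So the relative order of H and G is not fixed by the given facts.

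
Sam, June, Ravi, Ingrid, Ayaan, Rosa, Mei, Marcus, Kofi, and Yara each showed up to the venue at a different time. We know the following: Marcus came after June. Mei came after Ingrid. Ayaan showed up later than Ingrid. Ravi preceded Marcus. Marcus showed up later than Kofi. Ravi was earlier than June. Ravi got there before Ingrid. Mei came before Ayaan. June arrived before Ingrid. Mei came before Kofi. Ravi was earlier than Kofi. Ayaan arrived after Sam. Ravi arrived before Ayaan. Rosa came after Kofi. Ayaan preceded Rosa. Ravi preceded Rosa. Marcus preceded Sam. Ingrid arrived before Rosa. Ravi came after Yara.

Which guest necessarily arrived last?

Every other guest has a chain of constraints placing them before Rosa, so Rosa is last.

Rosa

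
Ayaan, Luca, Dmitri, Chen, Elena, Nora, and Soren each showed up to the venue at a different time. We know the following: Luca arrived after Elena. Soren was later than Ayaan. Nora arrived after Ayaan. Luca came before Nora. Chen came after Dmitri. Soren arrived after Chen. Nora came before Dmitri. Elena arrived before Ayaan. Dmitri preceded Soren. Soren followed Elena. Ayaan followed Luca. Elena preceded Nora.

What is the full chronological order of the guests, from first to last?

The constraints fix every adjacent pair, so only one ordering works:
Elena → Luca → Ayaan → Nora → Dmitri → Chen → Soren.

Elena, Luca, Ayaan, Nora, Dmitri, Chen, Soren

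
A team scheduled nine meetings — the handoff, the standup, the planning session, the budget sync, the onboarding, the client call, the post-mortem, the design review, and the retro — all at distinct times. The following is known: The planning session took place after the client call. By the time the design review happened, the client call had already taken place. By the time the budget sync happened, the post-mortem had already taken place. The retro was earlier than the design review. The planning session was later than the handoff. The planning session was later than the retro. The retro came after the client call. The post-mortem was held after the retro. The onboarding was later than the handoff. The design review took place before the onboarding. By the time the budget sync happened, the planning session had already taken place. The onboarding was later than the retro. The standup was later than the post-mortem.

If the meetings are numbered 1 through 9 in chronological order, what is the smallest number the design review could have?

The client call and the retro must both come before the design review — 2 forced predecessors.
Nothing else is forced ahead of the design review, so its earliest slot is position 2 + 1 = 3.

3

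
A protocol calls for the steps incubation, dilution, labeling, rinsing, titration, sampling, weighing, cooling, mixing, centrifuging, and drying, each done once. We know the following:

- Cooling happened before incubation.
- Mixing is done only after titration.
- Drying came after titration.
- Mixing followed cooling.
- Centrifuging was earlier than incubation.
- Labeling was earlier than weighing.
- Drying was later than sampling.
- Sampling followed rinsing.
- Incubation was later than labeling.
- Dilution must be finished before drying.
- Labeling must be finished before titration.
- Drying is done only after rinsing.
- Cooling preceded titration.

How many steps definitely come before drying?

6

Directly stated before drying: dilution, rinsing, sampling, and titration.
Cooling reaches drying via cooling → titration → drying.
Labeling reaches drying via labeling → titration → drying.
No chain forces weighing (or any of the others) ahead of drying.
That's cooling, dilution, labeling, rinsing, sampling, and titration — 6 in all.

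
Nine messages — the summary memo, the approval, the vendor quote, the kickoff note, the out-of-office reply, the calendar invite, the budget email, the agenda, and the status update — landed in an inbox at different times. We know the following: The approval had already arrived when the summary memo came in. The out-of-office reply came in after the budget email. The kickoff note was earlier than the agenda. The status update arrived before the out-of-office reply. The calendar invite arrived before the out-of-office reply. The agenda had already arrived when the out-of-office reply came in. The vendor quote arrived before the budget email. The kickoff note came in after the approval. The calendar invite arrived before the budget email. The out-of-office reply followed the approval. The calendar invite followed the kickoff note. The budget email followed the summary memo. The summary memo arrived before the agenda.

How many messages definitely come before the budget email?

Directly stated before the budget email: the calendar invite, the summary memo, and the vendor quote.
The approval reaches the budget email via the approval → the summary memo → the budget email.
The kickoff note reaches the budget email via the kickoff note → the calendar invite → the budget email.
That's the approval, the calendar invite, the kickoff note, the summary memo, and the vendor quote — 5 in all.

5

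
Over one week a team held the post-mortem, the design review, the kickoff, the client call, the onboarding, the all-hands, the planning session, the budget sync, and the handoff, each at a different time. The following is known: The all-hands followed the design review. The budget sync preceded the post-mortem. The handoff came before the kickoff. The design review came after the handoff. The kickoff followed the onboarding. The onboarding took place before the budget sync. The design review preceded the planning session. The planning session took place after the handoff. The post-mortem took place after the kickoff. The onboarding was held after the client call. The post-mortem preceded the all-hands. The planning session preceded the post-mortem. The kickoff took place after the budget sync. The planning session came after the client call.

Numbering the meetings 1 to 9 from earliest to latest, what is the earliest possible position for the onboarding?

2

The client call must come before the onboarding — 1 forced predecessor.
Nothing else is forced ahead of the onboarding, so its earliest slot is position 1 + 1 = 2.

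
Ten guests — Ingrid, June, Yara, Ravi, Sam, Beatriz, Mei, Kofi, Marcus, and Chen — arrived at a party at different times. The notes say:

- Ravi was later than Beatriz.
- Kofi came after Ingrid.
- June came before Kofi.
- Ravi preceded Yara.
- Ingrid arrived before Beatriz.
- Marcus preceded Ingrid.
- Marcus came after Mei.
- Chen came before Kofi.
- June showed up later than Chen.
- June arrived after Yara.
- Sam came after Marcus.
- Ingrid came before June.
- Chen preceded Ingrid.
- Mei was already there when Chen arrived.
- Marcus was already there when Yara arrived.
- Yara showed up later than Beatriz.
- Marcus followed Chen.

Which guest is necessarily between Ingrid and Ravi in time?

Beatriz

Tracing the constraints gives Ingrid → Beatriz → Ravi, so Beatriz sits after Ingrid and before Ravi.
No other guest is forced both after Ingrid and before Ravi.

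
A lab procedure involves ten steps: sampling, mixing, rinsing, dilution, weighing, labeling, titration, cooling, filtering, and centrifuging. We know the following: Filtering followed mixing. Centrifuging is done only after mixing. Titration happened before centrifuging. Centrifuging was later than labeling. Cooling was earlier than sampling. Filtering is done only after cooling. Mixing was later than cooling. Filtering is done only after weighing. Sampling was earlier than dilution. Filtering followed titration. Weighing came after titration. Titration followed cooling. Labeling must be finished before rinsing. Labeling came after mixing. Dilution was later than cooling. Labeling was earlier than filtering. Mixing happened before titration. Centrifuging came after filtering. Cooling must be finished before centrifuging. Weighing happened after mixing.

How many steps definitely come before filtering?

Directly stated before filtering: cooling, labeling, mixing, titration, and weighing.
No chain forces rinsing (or any of the others) ahead of filtering.
That's cooling, labeling, mixing, titration, and weighing — 5 in all.

5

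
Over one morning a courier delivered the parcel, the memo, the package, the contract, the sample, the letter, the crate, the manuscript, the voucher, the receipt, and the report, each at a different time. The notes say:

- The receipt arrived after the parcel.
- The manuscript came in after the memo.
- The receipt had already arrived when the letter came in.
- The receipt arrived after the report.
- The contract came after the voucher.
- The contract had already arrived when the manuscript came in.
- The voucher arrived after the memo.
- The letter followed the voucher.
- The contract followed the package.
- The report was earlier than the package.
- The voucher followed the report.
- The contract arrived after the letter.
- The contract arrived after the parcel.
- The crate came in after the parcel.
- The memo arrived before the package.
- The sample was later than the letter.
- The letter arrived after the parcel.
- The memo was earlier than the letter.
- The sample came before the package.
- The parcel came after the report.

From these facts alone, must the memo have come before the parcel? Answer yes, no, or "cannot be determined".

cannot be determined

No chain of stated constraints runs from the memo to the parcel, and none runs from the parcel to the memo either.
So the relative order of the memo and the parcel is not fixed by the given facts.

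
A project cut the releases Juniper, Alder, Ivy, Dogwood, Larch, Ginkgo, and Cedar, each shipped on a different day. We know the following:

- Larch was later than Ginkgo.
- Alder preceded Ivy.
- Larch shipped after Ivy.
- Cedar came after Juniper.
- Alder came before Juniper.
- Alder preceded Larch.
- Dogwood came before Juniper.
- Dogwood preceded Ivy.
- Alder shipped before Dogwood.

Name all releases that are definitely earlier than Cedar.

Directly stated before Cedar: Juniper.
Alder reaches Cedar via Alder → Juniper → Cedar.
Dogwood reaches Cedar via Dogwood → Juniper → Cedar.

Alder, Dogwood, Juniper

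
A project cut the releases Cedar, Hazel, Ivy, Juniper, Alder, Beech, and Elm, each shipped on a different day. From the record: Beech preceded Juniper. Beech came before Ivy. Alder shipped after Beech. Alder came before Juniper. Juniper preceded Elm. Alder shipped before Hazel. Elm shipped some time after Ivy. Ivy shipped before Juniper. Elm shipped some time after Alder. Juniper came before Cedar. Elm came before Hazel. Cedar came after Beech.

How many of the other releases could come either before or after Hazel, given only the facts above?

Forced before Hazel: Alder, Beech, Elm, Ivy, and Juniper.
That leaves Cedar with no forced order relative to Hazel — 1.

1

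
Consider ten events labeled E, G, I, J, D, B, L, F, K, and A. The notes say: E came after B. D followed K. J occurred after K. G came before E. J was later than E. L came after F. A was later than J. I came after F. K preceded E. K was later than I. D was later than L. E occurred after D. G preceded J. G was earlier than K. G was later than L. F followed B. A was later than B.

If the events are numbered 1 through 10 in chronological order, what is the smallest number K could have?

6

B, F, G, I, and L must all come before K — 5 forced predecessors.
Nothing else is forced ahead of K, so its earliest slot is position 5 + 1 = 6.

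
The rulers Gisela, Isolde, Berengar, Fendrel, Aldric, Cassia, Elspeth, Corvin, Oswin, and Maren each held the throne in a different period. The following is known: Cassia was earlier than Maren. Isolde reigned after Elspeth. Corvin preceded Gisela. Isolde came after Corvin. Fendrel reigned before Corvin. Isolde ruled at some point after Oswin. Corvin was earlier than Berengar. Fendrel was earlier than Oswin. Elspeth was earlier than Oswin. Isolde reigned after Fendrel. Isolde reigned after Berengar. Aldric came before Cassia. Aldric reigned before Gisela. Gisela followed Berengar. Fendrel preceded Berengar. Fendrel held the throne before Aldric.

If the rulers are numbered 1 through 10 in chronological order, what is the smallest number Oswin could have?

Elspeth and Fendrel must both come before Oswin — 2 forced predecessors.
Nothing else is forced ahead of Oswin, so their earliest slot is position 2 + 1 = 3.

3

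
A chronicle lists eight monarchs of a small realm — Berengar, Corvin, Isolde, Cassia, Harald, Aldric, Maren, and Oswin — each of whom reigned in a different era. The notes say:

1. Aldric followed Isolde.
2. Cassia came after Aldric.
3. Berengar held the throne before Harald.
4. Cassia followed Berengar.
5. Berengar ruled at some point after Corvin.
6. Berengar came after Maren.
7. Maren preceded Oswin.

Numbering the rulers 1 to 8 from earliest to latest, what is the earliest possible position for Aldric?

2

Isolde must come before Aldric — 1 forced predecessor.
Nothing else is forced ahead of Aldric, so their earliest slot is position 1 + 1 = 2.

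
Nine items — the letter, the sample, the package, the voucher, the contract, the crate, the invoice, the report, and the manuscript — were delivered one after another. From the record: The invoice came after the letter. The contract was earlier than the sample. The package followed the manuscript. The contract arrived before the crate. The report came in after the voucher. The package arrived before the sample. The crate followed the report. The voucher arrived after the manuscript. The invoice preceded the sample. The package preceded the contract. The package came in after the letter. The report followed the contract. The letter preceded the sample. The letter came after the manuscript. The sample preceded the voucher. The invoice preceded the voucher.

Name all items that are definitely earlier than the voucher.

the contract, the invoice, the letter, the manuscript, the package, the sample

Directly stated before the voucher: the invoice, the manuscript, and the sample.
The contract reaches the voucher via the contract → the sample → the voucher.
The letter reaches the voucher via the letter → the invoice → the voucher.
The package reaches the voucher via the package → the sample → the voucher.
No chain forces the report (or any of the others) ahead of the voucher.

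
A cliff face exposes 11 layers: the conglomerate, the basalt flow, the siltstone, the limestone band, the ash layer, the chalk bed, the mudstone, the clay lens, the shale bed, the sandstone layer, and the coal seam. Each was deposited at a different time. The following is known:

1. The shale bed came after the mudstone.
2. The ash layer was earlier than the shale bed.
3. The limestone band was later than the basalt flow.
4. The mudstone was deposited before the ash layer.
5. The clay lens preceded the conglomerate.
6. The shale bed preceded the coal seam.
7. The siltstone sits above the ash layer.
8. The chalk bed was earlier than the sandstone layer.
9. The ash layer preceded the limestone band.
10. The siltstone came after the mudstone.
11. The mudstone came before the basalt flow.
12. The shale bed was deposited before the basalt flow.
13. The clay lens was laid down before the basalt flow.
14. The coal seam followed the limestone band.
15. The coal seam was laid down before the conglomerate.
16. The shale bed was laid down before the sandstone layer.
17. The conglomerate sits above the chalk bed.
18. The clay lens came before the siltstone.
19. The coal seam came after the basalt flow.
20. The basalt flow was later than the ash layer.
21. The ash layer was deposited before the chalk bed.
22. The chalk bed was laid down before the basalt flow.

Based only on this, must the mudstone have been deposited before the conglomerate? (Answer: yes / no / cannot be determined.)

Chain the constraints: the mudstone → the basalt flow → the coal seam → the conglomerate. Each link is directly stated, so the mudstone comes before the conglomerate.

yes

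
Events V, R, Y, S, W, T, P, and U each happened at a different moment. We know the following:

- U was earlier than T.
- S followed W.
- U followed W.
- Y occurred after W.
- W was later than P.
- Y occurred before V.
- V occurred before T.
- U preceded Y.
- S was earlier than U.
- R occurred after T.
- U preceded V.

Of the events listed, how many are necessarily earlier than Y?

Directly stated before Y: U and W.
P reaches Y via P → W → Y.
S reaches Y via S → U → Y.
No chain forces V (or any of the others) ahead of Y.
That's P, S, U, and W — 4 in all.

4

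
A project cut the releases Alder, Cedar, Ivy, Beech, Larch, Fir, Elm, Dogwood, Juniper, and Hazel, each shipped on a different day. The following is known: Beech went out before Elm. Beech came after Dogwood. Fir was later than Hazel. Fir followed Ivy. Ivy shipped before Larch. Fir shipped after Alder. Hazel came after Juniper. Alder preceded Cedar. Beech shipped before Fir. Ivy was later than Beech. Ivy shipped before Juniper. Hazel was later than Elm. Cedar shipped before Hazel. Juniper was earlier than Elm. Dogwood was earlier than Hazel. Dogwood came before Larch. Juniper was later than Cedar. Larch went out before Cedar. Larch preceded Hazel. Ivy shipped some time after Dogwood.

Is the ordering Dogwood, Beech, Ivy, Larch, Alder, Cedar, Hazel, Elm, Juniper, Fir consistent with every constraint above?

The constraints require Juniper before Hazel, but in the proposed sequence Hazel appears ahead of Juniper. That one violation is enough.

no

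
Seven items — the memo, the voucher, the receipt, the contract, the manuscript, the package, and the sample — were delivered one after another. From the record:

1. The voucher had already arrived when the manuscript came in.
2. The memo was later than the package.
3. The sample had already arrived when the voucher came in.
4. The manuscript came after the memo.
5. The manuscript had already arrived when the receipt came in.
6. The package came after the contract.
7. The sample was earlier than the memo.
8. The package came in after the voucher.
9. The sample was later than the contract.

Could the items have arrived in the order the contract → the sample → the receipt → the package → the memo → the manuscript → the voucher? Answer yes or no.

The constraints require the voucher before the package, but in the proposed sequence the package appears ahead of the voucher. That one violation is enough.

no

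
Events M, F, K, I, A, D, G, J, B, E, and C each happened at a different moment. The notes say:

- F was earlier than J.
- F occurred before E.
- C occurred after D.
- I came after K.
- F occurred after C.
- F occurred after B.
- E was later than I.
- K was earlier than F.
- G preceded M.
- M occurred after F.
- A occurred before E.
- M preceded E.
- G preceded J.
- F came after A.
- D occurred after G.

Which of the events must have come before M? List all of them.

A, B, C, D, F, G, K

Directly stated before M: F and G.
A reaches M via A → F → M.
B reaches M via B → F → M.
C reaches M via C → F → M.
Likewise D and K each reach M by chaining the stated constraints.
No chain forces E (or any of the others) ahead of M.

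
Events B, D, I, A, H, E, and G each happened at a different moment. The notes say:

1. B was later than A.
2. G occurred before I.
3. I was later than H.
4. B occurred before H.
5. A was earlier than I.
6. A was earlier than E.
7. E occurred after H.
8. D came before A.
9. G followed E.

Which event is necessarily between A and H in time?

B

Tracing the constraints gives A → B → H, so B sits after A and before H.
No other event is forced both after A and before H.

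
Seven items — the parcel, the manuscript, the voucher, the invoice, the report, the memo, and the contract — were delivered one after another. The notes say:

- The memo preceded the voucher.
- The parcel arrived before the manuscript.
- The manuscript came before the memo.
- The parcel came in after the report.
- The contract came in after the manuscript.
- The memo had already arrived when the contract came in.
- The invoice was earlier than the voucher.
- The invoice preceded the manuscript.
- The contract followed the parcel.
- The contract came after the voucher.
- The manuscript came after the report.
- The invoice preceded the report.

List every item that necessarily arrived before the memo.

Directly stated before the memo: the manuscript.
The invoice reaches the memo via the invoice → the manuscript → the memo.
The parcel reaches the memo via the parcel → the manuscript → the memo.
The report reaches the memo via the report → the manuscript → the memo.

the invoice, the manuscript, the parcel, the report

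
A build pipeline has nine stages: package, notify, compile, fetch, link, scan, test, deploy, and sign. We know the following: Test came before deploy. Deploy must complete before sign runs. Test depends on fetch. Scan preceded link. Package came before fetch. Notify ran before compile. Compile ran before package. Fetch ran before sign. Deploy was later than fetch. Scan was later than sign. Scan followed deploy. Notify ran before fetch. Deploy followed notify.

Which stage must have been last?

link

Every other stage has a chain of constraints placing it before link, so link is last.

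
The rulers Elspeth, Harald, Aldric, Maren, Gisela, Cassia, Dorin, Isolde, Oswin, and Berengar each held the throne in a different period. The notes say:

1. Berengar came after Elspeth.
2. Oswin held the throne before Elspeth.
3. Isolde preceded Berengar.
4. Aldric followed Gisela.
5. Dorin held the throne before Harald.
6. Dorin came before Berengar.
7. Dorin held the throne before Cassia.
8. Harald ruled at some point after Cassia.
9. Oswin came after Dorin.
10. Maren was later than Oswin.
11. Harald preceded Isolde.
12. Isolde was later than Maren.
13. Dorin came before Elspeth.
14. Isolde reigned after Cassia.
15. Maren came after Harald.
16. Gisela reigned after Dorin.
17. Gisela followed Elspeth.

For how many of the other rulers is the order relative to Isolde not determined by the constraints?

Forced before Isolde: Cassia, Dorin, Harald, Maren, and Oswin; forced after Isolde: Berengar.
That leaves Aldric, Elspeth, and Gisela with no forced order relative to Isolde — 3.

3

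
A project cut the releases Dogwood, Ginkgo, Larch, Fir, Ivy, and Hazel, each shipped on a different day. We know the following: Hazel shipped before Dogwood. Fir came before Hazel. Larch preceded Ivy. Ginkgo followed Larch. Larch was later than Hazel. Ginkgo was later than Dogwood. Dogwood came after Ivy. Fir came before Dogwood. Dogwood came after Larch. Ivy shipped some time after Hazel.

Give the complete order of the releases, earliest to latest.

Fir, Hazel, Larch, Ivy, Dogwood, Ginkgo

The constraints fix every adjacent pair, so only one ordering works:
Fir → Hazel → Larch → Ivy → Dogwood → Ginkgo.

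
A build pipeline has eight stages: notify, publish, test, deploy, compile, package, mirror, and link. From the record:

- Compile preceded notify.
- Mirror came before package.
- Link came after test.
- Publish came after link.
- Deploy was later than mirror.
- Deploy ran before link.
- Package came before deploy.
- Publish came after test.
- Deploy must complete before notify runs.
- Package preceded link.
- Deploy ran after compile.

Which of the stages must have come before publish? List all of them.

Directly stated before publish: link and test.
Compile reaches publish via compile → deploy → link → publish.
Deploy reaches publish via deploy → link → publish.
Mirror reaches publish via mirror → package → link → publish.
Likewise package reaches publish by chaining the stated constraints.
No chain forces notify ahead of publish.

compile, deploy, link, mirror, package, test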